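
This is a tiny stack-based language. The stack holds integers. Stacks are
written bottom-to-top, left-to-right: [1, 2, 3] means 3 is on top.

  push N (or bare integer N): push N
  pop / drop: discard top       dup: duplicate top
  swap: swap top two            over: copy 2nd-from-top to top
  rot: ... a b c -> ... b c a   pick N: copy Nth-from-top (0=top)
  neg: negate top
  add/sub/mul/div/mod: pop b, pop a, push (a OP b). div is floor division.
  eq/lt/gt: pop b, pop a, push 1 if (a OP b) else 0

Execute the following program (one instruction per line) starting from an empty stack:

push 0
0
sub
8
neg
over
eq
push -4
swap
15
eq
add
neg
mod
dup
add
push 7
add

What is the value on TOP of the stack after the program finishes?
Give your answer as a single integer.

After 'push 0': [0]
After 'push 0': [0, 0]
After 'sub': [0]
After 'push 8': [0, 8]
After 'neg': [0, -8]
After 'over': [0, -8, 0]
After 'eq': [0, 0]
After 'push -4': [0, 0, -4]
After 'swap': [0, -4, 0]
After 'push 15': [0, -4, 0, 15]
After 'eq': [0, -4, 0]
After 'add': [0, -4]
After 'neg': [0, 4]
After 'mod': [0]
After 'dup': [0, 0]
After 'add': [0]
After 'push 7': [0, 7]
After 'add': [7]

Answer: 7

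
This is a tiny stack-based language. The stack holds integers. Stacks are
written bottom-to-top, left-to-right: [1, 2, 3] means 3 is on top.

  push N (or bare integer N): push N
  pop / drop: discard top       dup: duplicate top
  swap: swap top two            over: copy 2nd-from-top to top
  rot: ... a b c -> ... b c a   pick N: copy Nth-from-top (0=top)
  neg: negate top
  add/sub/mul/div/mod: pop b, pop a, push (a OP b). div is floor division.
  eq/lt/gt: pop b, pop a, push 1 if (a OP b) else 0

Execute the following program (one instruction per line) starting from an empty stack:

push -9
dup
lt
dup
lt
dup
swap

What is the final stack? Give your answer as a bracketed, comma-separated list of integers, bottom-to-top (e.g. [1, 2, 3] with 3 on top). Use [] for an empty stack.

Answer: [0, 0]

Derivation:
After 'push -9': [-9]
After 'dup': [-9, -9]
After 'lt': [0]
After 'dup': [0, 0]
After 'lt': [0]
After 'dup': [0, 0]
After 'swap': [0, 0]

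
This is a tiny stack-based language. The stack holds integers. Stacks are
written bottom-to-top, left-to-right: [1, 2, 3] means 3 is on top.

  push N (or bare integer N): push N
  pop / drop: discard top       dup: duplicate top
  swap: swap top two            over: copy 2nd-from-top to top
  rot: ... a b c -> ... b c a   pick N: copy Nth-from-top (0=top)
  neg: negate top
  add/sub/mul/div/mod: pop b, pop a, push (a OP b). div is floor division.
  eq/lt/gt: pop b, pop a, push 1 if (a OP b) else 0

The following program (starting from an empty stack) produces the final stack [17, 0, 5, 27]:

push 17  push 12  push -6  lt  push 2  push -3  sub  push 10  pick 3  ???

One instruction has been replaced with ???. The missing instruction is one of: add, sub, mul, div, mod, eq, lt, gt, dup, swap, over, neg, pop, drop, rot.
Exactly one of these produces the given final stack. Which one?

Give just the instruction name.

Answer: add

Derivation:
Stack before ???: [17, 0, 5, 10, 17]
Stack after ???:  [17, 0, 5, 27]
The instruction that transforms [17, 0, 5, 10, 17] -> [17, 0, 5, 27] is: add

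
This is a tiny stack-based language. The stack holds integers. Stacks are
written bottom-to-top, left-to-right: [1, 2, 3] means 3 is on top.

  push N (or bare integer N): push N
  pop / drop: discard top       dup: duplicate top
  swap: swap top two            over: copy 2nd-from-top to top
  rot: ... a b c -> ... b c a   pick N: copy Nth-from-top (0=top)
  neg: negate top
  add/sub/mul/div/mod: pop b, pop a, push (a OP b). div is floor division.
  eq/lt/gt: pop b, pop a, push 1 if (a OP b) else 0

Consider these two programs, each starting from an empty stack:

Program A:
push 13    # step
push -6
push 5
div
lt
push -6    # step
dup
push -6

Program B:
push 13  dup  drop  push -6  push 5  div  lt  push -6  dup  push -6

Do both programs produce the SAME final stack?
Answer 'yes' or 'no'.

Program A trace:
  After 'push 13': [13]
  After 'push -6': [13, -6]
  After 'push 5': [13, -6, 5]
  After 'div': [13, -2]
  After 'lt': [0]
  After 'push -6': [0, -6]
  After 'dup': [0, -6, -6]
  After 'push -6': [0, -6, -6, -6]
Program A final stack: [0, -6, -6, -6]

Program B trace:
  After 'push 13': [13]
  After 'dup': [13, 13]
  After 'drop': [13]
  After 'push -6': [13, -6]
  After 'push 5': [13, -6, 5]
  After 'div': [13, -2]
  After 'lt': [0]
  After 'push -6': [0, -6]
  After 'dup': [0, -6, -6]
  After 'push -6': [0, -6, -6, -6]
Program B final stack: [0, -6, -6, -6]
Same: yes

Answer: yes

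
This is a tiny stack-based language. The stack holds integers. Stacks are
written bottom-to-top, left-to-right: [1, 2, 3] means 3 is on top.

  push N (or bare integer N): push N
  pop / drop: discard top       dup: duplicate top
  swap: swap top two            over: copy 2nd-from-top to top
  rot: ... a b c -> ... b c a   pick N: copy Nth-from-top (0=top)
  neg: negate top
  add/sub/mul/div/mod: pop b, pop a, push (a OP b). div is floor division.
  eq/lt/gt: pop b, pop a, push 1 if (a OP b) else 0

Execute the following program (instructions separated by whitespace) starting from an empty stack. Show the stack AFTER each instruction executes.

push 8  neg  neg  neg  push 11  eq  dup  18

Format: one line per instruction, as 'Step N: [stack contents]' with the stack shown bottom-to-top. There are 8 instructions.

Step 1: [8]
Step 2: [-8]
Step 3: [8]
Step 4: [-8]
Step 5: [-8, 11]
Step 6: [0]
Step 7: [0, 0]
Step 8: [0, 0, 18]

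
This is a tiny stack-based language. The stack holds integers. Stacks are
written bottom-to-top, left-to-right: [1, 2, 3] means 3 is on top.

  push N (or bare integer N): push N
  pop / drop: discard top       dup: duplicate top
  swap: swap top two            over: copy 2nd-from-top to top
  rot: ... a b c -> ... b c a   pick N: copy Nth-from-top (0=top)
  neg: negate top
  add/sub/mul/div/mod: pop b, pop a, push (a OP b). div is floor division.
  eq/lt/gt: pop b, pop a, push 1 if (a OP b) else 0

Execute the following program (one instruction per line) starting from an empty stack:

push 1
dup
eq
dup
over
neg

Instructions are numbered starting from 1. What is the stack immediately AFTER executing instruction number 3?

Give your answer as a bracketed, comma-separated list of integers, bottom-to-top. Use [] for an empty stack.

Answer: [1]

Derivation:
Step 1 ('push 1'): [1]
Step 2 ('dup'): [1, 1]
Step 3 ('eq'): [1]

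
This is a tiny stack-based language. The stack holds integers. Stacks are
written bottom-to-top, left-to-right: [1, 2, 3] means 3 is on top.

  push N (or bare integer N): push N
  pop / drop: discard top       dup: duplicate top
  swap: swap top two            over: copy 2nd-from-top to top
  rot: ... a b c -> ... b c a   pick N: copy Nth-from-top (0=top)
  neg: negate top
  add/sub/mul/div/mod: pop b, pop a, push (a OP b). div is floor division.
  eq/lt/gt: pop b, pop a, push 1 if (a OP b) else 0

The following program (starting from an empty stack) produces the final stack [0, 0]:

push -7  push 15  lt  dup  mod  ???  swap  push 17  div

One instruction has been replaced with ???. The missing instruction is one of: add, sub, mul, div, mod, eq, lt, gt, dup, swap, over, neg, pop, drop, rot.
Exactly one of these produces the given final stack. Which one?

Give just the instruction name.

Stack before ???: [0]
Stack after ???:  [0, 0]
The instruction that transforms [0] -> [0, 0] is: dup

Answer: dup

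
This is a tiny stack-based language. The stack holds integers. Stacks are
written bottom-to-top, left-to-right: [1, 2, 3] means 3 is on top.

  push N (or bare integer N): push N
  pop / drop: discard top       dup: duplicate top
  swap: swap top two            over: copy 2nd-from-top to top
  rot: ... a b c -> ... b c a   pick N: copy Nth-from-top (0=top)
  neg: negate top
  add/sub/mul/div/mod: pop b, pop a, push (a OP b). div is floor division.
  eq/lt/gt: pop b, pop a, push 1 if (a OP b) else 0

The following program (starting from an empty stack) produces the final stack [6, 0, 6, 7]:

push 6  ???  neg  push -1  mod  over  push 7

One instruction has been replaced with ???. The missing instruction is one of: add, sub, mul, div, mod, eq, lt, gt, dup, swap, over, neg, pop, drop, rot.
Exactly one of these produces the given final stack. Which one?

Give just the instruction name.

Stack before ???: [6]
Stack after ???:  [6, 6]
The instruction that transforms [6] -> [6, 6] is: dup

Answer: dup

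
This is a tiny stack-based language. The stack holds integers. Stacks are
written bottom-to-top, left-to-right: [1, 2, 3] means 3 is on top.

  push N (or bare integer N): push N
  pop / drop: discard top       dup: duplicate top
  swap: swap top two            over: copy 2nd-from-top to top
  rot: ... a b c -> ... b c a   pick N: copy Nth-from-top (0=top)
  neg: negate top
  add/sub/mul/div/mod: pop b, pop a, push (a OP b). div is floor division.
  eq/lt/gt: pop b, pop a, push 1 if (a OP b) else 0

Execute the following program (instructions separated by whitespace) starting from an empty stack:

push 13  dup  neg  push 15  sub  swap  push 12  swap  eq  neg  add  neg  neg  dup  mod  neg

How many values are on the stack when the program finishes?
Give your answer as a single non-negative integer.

After 'push 13': stack = [13] (depth 1)
After 'dup': stack = [13, 13] (depth 2)
After 'neg': stack = [13, -13] (depth 2)
After 'push 15': stack = [13, -13, 15] (depth 3)
After 'sub': stack = [13, -28] (depth 2)
After 'swap': stack = [-28, 13] (depth 2)
After 'push 12': stack = [-28, 13, 12] (depth 3)
After 'swap': stack = [-28, 12, 13] (depth 3)
After 'eq': stack = [-28, 0] (depth 2)
After 'neg': stack = [-28, 0] (depth 2)
After 'add': stack = [-28] (depth 1)
After 'neg': stack = [28] (depth 1)
After 'neg': stack = [-28] (depth 1)
After 'dup': stack = [-28, -28] (depth 2)
After 'mod': stack = [0] (depth 1)
After 'neg': stack = [0] (depth 1)

Answer: 1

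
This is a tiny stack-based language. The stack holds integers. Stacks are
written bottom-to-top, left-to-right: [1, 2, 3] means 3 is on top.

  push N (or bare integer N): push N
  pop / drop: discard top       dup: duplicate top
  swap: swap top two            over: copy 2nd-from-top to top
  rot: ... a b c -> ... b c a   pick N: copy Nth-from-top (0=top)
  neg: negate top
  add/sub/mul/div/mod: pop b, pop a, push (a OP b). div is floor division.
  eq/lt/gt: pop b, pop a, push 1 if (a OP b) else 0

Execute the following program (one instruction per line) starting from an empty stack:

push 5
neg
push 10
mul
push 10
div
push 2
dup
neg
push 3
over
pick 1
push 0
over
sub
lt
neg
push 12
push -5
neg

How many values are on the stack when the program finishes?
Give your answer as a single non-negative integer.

Answer: 8

Derivation:
After 'push 5': stack = [5] (depth 1)
After 'neg': stack = [-5] (depth 1)
After 'push 10': stack = [-5, 10] (depth 2)
After 'mul': stack = [-50] (depth 1)
After 'push 10': stack = [-50, 10] (depth 2)
After 'div': stack = [-5] (depth 1)
After 'push 2': stack = [-5, 2] (depth 2)
After 'dup': stack = [-5, 2, 2] (depth 3)
After 'neg': stack = [-5, 2, -2] (depth 3)
After 'push 3': stack = [-5, 2, -2, 3] (depth 4)
After 'over': stack = [-5, 2, -2, 3, -2] (depth 5)
After 'pick 1': stack = [-5, 2, -2, 3, -2, 3] (depth 6)
After 'push 0': stack = [-5, 2, -2, 3, -2, 3, 0] (depth 7)
After 'over': stack = [-5, 2, -2, 3, -2, 3, 0, 3] (depth 8)
After 'sub': stack = [-5, 2, -2, 3, -2, 3, -3] (depth 7)
After 'lt': stack = [-5, 2, -2, 3, -2, 0] (depth 6)
After 'neg': stack = [-5, 2, -2, 3, -2, 0] (depth 6)
After 'push 12': stack = [-5, 2, -2, 3, -2, 0, 12] (depth 7)
After 'push -5': stack = [-5, 2, -2, 3, -2, 0, 12, -5] (depth 8)
After 'neg': stack = [-5, 2, -2, 3, -2, 0, 12, 5] (depth 8)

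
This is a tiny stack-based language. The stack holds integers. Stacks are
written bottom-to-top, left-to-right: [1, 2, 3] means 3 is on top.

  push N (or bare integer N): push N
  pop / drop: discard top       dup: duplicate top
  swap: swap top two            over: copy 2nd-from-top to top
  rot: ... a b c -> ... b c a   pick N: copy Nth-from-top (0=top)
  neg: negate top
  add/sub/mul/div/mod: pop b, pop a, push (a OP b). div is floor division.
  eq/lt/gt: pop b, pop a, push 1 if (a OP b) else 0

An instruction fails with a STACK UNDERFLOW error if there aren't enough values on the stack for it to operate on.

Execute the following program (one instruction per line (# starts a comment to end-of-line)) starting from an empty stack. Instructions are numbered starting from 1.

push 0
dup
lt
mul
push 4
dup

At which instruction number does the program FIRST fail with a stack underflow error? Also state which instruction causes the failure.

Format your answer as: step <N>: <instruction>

Step 1 ('push 0'): stack = [0], depth = 1
Step 2 ('dup'): stack = [0, 0], depth = 2
Step 3 ('lt'): stack = [0], depth = 1
Step 4 ('mul'): needs 2 value(s) but depth is 1 — STACK UNDERFLOW

Answer: step 4: mul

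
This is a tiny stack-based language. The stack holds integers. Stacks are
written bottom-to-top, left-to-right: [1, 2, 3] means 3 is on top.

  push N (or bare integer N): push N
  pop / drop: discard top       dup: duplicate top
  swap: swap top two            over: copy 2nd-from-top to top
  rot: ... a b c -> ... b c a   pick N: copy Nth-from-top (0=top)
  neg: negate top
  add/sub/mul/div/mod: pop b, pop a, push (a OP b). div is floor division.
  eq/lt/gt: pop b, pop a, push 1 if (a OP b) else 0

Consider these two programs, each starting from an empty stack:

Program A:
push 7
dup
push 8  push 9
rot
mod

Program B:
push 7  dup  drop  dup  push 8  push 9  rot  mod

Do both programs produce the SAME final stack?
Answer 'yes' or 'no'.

Program A trace:
  After 'push 7': [7]
  After 'dup': [7, 7]
  After 'push 8': [7, 7, 8]
  After 'push 9': [7, 7, 8, 9]
  After 'rot': [7, 8, 9, 7]
  After 'mod': [7, 8, 2]
Program A final stack: [7, 8, 2]

Program B trace:
  After 'push 7': [7]
  After 'dup': [7, 7]
  After 'drop': [7]
  After 'dup': [7, 7]
  After 'push 8': [7, 7, 8]
  After 'push 9': [7, 7, 8, 9]
  After 'rot': [7, 8, 9, 7]
  After 'mod': [7, 8, 2]
Program B final stack: [7, 8, 2]
Same: yes

Answer: yes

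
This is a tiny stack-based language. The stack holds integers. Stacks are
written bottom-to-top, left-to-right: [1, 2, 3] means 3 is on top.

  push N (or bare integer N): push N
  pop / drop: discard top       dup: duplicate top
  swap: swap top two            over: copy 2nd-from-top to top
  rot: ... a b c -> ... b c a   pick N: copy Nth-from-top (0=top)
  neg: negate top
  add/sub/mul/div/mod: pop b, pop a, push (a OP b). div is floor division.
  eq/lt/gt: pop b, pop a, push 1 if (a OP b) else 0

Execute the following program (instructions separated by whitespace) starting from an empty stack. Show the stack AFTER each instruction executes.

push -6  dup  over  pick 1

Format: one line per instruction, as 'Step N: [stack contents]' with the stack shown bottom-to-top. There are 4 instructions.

Step 1: [-6]
Step 2: [-6, -6]
Step 3: [-6, -6, -6]
Step 4: [-6, -6, -6, -6]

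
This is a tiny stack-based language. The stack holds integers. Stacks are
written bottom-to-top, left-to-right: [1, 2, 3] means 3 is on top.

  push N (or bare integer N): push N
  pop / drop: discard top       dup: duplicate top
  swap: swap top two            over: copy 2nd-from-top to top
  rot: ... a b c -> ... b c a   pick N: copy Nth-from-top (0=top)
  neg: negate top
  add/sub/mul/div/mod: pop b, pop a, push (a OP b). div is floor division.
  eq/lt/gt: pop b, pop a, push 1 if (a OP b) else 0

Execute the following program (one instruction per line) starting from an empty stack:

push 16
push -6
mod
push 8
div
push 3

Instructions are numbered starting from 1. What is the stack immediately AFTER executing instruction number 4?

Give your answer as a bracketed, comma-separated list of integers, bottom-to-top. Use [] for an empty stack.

Step 1 ('push 16'): [16]
Step 2 ('push -6'): [16, -6]
Step 3 ('mod'): [-2]
Step 4 ('push 8'): [-2, 8]

Answer: [-2, 8]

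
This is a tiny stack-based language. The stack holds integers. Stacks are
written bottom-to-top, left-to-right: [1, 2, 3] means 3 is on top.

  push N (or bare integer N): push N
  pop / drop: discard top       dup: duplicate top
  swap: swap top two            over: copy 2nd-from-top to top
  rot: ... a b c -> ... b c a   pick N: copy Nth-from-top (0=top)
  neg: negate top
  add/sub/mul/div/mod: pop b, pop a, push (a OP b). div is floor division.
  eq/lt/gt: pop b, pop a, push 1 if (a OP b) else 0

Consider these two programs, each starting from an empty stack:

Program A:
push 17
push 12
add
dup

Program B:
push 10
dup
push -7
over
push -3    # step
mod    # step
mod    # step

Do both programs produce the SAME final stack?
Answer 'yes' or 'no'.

Answer: no

Derivation:
Program A trace:
  After 'push 17': [17]
  After 'push 12': [17, 12]
  After 'add': [29]
  After 'dup': [29, 29]
Program A final stack: [29, 29]

Program B trace:
  After 'push 10': [10]
  After 'dup': [10, 10]
  After 'push -7': [10, 10, -7]
  After 'over': [10, 10, -7, 10]
  After 'push -3': [10, 10, -7, 10, -3]
  After 'mod': [10, 10, -7, -2]
  After 'mod': [10, 10, -1]
Program B final stack: [10, 10, -1]
Same: no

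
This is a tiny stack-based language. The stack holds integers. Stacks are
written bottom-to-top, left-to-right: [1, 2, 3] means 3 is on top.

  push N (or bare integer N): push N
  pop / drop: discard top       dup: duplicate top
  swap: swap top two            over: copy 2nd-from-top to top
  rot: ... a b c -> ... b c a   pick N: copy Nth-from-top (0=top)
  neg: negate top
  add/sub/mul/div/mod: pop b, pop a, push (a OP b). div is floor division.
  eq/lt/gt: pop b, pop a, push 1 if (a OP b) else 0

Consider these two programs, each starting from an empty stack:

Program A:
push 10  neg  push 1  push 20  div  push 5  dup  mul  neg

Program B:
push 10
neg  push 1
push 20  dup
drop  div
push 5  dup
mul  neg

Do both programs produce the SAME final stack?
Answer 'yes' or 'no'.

Program A trace:
  After 'push 10': [10]
  After 'neg': [-10]
  After 'push 1': [-10, 1]
  After 'push 20': [-10, 1, 20]
  After 'div': [-10, 0]
  After 'push 5': [-10, 0, 5]
  After 'dup': [-10, 0, 5, 5]
  After 'mul': [-10, 0, 25]
  After 'neg': [-10, 0, -25]
Program A final stack: [-10, 0, -25]

Program B trace:
  After 'push 10': [10]
  After 'neg': [-10]
  After 'push 1': [-10, 1]
  After 'push 20': [-10, 1, 20]
  After 'dup': [-10, 1, 20, 20]
  After 'drop': [-10, 1, 20]
  After 'div': [-10, 0]
  After 'push 5': [-10, 0, 5]
  After 'dup': [-10, 0, 5, 5]
  After 'mul': [-10, 0, 25]
  After 'neg': [-10, 0, -25]
Program B final stack: [-10, 0, -25]
Same: yes

Answer: yes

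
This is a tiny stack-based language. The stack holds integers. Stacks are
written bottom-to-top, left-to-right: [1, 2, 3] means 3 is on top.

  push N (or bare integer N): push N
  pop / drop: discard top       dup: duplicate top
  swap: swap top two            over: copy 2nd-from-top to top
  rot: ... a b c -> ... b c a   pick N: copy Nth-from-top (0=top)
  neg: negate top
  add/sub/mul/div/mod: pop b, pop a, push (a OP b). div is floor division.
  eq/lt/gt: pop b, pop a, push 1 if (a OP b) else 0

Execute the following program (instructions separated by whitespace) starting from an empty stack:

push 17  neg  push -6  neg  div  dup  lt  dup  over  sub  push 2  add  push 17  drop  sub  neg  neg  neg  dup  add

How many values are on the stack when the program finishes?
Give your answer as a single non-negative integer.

Answer: 1

Derivation:
After 'push 17': stack = [17] (depth 1)
After 'neg': stack = [-17] (depth 1)
After 'push -6': stack = [-17, -6] (depth 2)
After 'neg': stack = [-17, 6] (depth 2)
After 'div': stack = [-3] (depth 1)
After 'dup': stack = [-3, -3] (depth 2)
After 'lt': stack = [0] (depth 1)
After 'dup': stack = [0, 0] (depth 2)
After 'over': stack = [0, 0, 0] (depth 3)
After 'sub': stack = [0, 0] (depth 2)
After 'push 2': stack = [0, 0, 2] (depth 3)
After 'add': stack = [0, 2] (depth 2)
After 'push 17': stack = [0, 2, 17] (depth 3)
After 'drop': stack = [0, 2] (depth 2)
After 'sub': stack = [-2] (depth 1)
After 'neg': stack = [2] (depth 1)
After 'neg': stack = [-2] (depth 1)
After 'neg': stack = [2] (depth 1)
After 'dup': stack = [2, 2] (depth 2)
After 'add': stack = [4] (depth 1)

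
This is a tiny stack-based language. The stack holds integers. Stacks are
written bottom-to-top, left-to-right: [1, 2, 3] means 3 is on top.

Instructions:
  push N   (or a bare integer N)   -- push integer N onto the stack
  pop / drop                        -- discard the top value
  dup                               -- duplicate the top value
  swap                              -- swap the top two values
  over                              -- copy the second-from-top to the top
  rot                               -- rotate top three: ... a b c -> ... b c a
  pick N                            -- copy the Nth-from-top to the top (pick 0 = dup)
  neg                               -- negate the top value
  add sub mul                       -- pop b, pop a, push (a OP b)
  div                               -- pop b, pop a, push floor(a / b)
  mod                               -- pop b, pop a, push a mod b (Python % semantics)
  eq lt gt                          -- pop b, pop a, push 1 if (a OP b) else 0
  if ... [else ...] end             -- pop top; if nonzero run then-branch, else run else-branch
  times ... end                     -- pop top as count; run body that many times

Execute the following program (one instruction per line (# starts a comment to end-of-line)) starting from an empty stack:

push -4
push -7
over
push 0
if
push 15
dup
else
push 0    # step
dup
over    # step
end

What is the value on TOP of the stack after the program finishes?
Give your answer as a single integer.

Answer: 0

Derivation:
After 'push -4': [-4]
After 'push -7': [-4, -7]
After 'over': [-4, -7, -4]
After 'push 0': [-4, -7, -4, 0]
After 'if': [-4, -7, -4]
After 'push 0': [-4, -7, -4, 0]
After 'dup': [-4, -7, -4, 0, 0]
After 'over': [-4, -7, -4, 0, 0, 0]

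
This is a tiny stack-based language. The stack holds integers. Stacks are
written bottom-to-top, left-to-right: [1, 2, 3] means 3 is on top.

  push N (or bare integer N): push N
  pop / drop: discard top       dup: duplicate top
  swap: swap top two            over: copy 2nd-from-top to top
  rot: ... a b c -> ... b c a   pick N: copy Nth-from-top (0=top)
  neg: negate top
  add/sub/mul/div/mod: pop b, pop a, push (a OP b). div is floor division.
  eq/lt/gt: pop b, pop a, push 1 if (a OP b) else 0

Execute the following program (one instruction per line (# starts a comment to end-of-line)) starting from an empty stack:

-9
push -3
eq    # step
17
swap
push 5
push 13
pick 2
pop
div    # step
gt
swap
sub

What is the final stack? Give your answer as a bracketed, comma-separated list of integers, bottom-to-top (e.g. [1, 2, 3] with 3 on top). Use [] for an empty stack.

Answer: [-17]

Derivation:
After 'push -9': [-9]
After 'push -3': [-9, -3]
After 'eq': [0]
After 'push 17': [0, 17]
After 'swap': [17, 0]
After 'push 5': [17, 0, 5]
After 'push 13': [17, 0, 5, 13]
After 'pick 2': [17, 0, 5, 13, 0]
After 'pop': [17, 0, 5, 13]
After 'div': [17, 0, 0]
After 'gt': [17, 0]
After 'swap': [0, 17]
After 'sub': [-17]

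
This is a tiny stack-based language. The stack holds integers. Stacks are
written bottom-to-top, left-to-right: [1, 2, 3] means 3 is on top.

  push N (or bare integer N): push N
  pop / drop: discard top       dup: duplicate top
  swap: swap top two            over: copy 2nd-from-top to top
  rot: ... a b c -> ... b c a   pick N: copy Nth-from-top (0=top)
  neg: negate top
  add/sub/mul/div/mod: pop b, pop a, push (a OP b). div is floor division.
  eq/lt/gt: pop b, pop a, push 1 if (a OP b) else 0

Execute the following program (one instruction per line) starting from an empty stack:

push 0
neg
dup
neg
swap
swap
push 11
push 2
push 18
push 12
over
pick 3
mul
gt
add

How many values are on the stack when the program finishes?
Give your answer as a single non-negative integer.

After 'push 0': stack = [0] (depth 1)
After 'neg': stack = [0] (depth 1)
After 'dup': stack = [0, 0] (depth 2)
After 'neg': stack = [0, 0] (depth 2)
After 'swap': stack = [0, 0] (depth 2)
After 'swap': stack = [0, 0] (depth 2)
After 'push 11': stack = [0, 0, 11] (depth 3)
After 'push 2': stack = [0, 0, 11, 2] (depth 4)
After 'push 18': stack = [0, 0, 11, 2, 18] (depth 5)
After 'push 12': stack = [0, 0, 11, 2, 18, 12] (depth 6)
After 'over': stack = [0, 0, 11, 2, 18, 12, 18] (depth 7)
After 'pick 3': stack = [0, 0, 11, 2, 18, 12, 18, 2] (depth 8)
After 'mul': stack = [0, 0, 11, 2, 18, 12, 36] (depth 7)
After 'gt': stack = [0, 0, 11, 2, 18, 0] (depth 6)
After 'add': stack = [0, 0, 11, 2, 18] (depth 5)

Answer: 5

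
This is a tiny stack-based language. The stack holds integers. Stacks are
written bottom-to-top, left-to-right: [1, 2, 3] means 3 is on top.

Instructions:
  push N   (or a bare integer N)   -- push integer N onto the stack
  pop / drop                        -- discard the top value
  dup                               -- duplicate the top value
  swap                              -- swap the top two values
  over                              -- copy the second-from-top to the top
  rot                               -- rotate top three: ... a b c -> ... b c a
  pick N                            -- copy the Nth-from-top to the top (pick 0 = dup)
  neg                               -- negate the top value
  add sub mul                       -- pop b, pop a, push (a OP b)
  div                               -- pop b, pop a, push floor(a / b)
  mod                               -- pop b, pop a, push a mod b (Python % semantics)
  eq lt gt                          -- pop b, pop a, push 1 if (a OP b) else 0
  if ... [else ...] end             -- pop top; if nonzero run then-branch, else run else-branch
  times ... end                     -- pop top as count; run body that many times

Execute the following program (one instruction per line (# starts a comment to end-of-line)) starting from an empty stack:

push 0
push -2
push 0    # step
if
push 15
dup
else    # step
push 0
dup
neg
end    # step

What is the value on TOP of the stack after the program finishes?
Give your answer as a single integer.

Answer: 0

Derivation:
After 'push 0': [0]
After 'push -2': [0, -2]
After 'push 0': [0, -2, 0]
After 'if': [0, -2]
After 'push 0': [0, -2, 0]
After 'dup': [0, -2, 0, 0]
After 'neg': [0, -2, 0, 0]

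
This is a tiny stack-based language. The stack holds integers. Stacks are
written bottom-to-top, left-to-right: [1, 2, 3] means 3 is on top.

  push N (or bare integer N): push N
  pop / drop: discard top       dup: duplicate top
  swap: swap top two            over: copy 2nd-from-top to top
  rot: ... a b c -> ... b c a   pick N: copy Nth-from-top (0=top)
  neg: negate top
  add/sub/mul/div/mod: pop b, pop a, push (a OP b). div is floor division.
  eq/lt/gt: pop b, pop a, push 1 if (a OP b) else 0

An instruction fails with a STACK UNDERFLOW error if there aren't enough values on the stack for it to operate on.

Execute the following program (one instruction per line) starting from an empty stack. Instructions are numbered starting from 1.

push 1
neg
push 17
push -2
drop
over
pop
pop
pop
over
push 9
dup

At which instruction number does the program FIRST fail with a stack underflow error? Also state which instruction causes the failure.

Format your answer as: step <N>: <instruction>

Step 1 ('push 1'): stack = [1], depth = 1
Step 2 ('neg'): stack = [-1], depth = 1
Step 3 ('push 17'): stack = [-1, 17], depth = 2
Step 4 ('push -2'): stack = [-1, 17, -2], depth = 3
Step 5 ('drop'): stack = [-1, 17], depth = 2
Step 6 ('over'): stack = [-1, 17, -1], depth = 3
Step 7 ('pop'): stack = [-1, 17], depth = 2
Step 8 ('pop'): stack = [-1], depth = 1
Step 9 ('pop'): stack = [], depth = 0
Step 10 ('over'): needs 2 value(s) but depth is 0 — STACK UNDERFLOW

Answer: step 10: over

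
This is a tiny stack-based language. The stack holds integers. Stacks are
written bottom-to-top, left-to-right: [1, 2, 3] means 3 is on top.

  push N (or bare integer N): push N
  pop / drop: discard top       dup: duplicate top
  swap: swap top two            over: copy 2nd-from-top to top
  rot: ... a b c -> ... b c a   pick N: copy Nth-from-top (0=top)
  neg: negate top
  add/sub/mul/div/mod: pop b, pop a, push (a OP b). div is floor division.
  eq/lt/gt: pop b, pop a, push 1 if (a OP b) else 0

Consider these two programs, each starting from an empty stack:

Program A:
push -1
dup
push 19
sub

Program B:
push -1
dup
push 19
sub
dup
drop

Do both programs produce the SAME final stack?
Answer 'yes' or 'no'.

Answer: yes

Derivation:
Program A trace:
  After 'push -1': [-1]
  After 'dup': [-1, -1]
  After 'push 19': [-1, -1, 19]
  After 'sub': [-1, -20]
Program A final stack: [-1, -20]

Program B trace:
  After 'push -1': [-1]
  After 'dup': [-1, -1]
  After 'push 19': [-1, -1, 19]
  After 'sub': [-1, -20]
  After 'dup': [-1, -20, -20]
  After 'drop': [-1, -20]
Program B final stack: [-1, -20]
Same: yes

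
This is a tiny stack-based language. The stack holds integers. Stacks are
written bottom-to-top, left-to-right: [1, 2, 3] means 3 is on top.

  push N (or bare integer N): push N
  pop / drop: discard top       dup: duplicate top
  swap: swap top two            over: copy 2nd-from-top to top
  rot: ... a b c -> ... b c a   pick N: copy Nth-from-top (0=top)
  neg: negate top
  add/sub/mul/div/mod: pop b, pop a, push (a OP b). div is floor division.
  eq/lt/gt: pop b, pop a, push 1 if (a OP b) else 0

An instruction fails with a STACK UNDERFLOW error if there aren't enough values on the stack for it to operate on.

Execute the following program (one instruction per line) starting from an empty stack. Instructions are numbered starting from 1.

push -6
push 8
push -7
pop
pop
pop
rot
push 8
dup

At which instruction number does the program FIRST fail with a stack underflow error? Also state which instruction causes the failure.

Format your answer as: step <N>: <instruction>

Answer: step 7: rot

Derivation:
Step 1 ('push -6'): stack = [-6], depth = 1
Step 2 ('push 8'): stack = [-6, 8], depth = 2
Step 3 ('push -7'): stack = [-6, 8, -7], depth = 3
Step 4 ('pop'): stack = [-6, 8], depth = 2
Step 5 ('pop'): stack = [-6], depth = 1
Step 6 ('pop'): stack = [], depth = 0
Step 7 ('rot'): needs 3 value(s) but depth is 0 — STACK UNDERFLOW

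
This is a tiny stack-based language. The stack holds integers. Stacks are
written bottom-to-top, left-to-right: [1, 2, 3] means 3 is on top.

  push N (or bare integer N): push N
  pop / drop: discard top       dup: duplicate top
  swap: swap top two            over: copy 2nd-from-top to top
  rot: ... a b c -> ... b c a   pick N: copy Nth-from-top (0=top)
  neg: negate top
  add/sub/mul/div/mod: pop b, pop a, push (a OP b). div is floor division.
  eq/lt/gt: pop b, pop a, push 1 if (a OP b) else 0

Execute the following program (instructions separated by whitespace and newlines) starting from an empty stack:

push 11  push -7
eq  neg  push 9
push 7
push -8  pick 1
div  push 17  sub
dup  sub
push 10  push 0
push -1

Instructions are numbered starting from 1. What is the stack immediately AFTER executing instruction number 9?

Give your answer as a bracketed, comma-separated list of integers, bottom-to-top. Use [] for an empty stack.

Answer: [0, 9, 7, -2]

Derivation:
Step 1 ('push 11'): [11]
Step 2 ('push -7'): [11, -7]
Step 3 ('eq'): [0]
Step 4 ('neg'): [0]
Step 5 ('push 9'): [0, 9]
Step 6 ('push 7'): [0, 9, 7]
Step 7 ('push -8'): [0, 9, 7, -8]
Step 8 ('pick 1'): [0, 9, 7, -8, 7]
Step 9 ('div'): [0, 9, 7, -2]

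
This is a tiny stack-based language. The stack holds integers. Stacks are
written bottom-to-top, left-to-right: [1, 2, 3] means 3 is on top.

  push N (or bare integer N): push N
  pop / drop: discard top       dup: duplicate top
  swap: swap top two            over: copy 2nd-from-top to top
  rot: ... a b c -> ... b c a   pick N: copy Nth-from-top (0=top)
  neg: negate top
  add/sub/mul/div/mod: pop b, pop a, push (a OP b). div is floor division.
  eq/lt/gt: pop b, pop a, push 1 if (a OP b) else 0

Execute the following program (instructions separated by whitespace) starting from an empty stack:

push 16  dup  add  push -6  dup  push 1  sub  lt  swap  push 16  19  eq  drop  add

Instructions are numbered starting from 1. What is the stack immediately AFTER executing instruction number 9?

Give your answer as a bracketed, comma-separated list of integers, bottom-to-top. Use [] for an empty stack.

Step 1 ('push 16'): [16]
Step 2 ('dup'): [16, 16]
Step 3 ('add'): [32]
Step 4 ('push -6'): [32, -6]
Step 5 ('dup'): [32, -6, -6]
Step 6 ('push 1'): [32, -6, -6, 1]
Step 7 ('sub'): [32, -6, -7]
Step 8 ('lt'): [32, 0]
Step 9 ('swap'): [0, 32]

Answer: [0, 32]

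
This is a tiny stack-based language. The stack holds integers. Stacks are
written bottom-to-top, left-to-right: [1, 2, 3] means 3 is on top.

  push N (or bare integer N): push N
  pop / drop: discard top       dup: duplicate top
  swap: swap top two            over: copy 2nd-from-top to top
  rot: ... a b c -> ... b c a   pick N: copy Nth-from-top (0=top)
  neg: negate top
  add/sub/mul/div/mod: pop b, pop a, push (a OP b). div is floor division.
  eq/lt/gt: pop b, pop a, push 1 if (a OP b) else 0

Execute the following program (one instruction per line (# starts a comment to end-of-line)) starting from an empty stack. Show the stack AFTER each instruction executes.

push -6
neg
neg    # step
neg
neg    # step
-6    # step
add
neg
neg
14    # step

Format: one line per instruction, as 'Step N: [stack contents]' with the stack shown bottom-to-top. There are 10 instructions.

Step 1: [-6]
Step 2: [6]
Step 3: [-6]
Step 4: [6]
Step 5: [-6]
Step 6: [-6, -6]
Step 7: [-12]
Step 8: [12]
Step 9: [-12]
Step 10: [-12, 14]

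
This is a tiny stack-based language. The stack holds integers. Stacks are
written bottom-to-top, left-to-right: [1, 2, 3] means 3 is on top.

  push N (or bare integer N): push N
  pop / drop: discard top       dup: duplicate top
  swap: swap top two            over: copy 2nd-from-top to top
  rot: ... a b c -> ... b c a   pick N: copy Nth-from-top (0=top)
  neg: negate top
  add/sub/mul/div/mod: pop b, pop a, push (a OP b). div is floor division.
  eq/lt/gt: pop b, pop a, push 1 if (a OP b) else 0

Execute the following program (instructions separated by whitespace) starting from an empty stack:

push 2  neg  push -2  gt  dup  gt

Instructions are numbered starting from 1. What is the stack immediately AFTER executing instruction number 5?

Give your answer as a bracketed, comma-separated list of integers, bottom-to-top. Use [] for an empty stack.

Answer: [0, 0]

Derivation:
Step 1 ('push 2'): [2]
Step 2 ('neg'): [-2]
Step 3 ('push -2'): [-2, -2]
Step 4 ('gt'): [0]
Step 5 ('dup'): [0, 0]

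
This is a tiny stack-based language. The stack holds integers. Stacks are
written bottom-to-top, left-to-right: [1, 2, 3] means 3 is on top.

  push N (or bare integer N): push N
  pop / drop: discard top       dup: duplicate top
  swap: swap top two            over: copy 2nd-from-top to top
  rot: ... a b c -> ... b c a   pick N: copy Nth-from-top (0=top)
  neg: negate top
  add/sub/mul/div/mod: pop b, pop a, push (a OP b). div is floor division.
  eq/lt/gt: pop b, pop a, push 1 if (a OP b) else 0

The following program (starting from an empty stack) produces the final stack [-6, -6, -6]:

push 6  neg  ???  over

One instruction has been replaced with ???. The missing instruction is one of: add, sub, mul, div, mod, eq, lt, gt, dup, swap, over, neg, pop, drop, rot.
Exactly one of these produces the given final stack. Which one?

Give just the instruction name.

Answer: dup

Derivation:
Stack before ???: [-6]
Stack after ???:  [-6, -6]
The instruction that transforms [-6] -> [-6, -6] is: dup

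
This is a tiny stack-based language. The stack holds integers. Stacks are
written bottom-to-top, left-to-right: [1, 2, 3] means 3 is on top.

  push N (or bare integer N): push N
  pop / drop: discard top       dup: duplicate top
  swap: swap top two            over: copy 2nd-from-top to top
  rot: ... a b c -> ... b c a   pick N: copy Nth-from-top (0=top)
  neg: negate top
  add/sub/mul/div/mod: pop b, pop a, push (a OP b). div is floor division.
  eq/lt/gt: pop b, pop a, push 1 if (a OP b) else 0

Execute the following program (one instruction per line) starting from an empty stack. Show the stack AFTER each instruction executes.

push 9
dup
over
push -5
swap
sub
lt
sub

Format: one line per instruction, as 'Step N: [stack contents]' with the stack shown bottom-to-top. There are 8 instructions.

Step 1: [9]
Step 2: [9, 9]
Step 3: [9, 9, 9]
Step 4: [9, 9, 9, -5]
Step 5: [9, 9, -5, 9]
Step 6: [9, 9, -14]
Step 7: [9, 0]
Step 8: [9]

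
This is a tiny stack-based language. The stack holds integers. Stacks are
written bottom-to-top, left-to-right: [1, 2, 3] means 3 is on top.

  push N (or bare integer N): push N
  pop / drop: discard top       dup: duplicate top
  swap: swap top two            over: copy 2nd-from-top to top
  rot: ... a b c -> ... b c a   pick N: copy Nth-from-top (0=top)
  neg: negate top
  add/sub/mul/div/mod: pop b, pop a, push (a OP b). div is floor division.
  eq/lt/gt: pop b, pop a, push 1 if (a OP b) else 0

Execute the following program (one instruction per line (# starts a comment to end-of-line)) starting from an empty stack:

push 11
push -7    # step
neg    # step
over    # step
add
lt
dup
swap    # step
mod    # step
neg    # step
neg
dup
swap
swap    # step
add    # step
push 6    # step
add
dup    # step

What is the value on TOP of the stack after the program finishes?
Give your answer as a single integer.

Answer: 6

Derivation:
After 'push 11': [11]
After 'push -7': [11, -7]
After 'neg': [11, 7]
After 'over': [11, 7, 11]
After 'add': [11, 18]
After 'lt': [1]
After 'dup': [1, 1]
After 'swap': [1, 1]
After 'mod': [0]
After 'neg': [0]
After 'neg': [0]
After 'dup': [0, 0]
After 'swap': [0, 0]
After 'swap': [0, 0]
After 'add': [0]
After 'push 6': [0, 6]
After 'add': [6]
After 'dup': [6, 6]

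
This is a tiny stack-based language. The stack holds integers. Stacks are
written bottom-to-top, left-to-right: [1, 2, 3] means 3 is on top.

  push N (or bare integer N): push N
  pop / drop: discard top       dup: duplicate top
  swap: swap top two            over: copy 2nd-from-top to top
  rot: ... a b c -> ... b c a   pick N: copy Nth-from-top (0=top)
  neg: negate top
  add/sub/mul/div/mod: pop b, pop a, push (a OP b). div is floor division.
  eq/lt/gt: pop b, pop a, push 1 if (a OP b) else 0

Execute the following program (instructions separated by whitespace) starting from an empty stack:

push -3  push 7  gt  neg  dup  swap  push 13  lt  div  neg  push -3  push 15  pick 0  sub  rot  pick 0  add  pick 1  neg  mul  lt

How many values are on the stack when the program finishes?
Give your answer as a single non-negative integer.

After 'push -3': stack = [-3] (depth 1)
After 'push 7': stack = [-3, 7] (depth 2)
After 'gt': stack = [0] (depth 1)
After 'neg': stack = [0] (depth 1)
After 'dup': stack = [0, 0] (depth 2)
After 'swap': stack = [0, 0] (depth 2)
After 'push 13': stack = [0, 0, 13] (depth 3)
After 'lt': stack = [0, 1] (depth 2)
After 'div': stack = [0] (depth 1)
After 'neg': stack = [0] (depth 1)
  ...
After 'push 15': stack = [0, -3, 15] (depth 3)
After 'pick 0': stack = [0, -3, 15, 15] (depth 4)
After 'sub': stack = [0, -3, 0] (depth 3)
After 'rot': stack = [-3, 0, 0] (depth 3)
After 'pick 0': stack = [-3, 0, 0, 0] (depth 4)
After 'add': stack = [-3, 0, 0] (depth 3)
After 'pick 1': stack = [-3, 0, 0, 0] (depth 4)
After 'neg': stack = [-3, 0, 0, 0] (depth 4)
After 'mul': stack = [-3, 0, 0] (depth 3)
After 'lt': stack = [-3, 0] (depth 2)

Answer: 2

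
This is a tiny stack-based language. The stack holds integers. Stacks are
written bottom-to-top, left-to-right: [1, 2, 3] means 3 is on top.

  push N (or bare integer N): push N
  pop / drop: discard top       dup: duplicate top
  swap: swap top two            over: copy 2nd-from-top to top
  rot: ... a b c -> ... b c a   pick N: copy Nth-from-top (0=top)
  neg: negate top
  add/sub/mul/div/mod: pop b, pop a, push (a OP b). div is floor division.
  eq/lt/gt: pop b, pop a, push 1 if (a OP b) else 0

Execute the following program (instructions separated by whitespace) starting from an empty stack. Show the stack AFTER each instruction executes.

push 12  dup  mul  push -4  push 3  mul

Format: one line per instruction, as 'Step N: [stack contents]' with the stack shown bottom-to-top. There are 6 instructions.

Step 1: [12]
Step 2: [12, 12]
Step 3: [144]
Step 4: [144, -4]
Step 5: [144, -4, 3]
Step 6: [144, -12]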